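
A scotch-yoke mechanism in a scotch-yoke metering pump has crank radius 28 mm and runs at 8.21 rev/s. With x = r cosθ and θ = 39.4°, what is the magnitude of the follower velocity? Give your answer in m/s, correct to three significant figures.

ω = 51.58 rad/s (from 8.21 rev/s).
x = r cosθ ⇒ ẋ = −rω sinθ.
|v| = rω|sinθ| = 0.028·51.58·|sin 39.4°| = 0.91679 m/s.

0.917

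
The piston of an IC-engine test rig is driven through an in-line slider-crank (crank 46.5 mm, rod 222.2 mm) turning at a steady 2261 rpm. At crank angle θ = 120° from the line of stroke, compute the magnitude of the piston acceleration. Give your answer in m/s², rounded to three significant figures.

ω = 2π·2261/60 = 236.8 rad/s
x(θ) = r cosθ + √(L² − r² sin²θ); with ω constant, a = ω²·d²x/dθ².
d²x/dθ² = −r cosθ − r²(cos2θ)/√u − r⁴ sin²2θ/(4u^{3/2}),  u = L² − r² sin²θ = 0.0477512 m².
Substituting r = 0.0465 m, L = 0.2222 m, θ = 120°: d²x/dθ² = +0.028113 m.
a = ω²·d²x/dθ² = (236.8)²·(+0.028113) = +1576.1 m/s²;  |a| = 1576.1 m/s².

1580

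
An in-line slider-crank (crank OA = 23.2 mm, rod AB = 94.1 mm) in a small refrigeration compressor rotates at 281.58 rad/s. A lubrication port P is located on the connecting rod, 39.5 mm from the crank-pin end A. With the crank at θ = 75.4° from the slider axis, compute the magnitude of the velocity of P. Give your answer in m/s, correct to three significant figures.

6.56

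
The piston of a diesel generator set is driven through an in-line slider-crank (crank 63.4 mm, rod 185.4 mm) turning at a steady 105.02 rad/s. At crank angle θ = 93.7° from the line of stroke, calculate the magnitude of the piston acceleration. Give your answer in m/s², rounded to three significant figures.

ω = 105 rad/s
x(θ) = r cosθ + √(L² − r² sin²θ); with ω constant, a = ω²·d²x/dθ².
d²x/dθ² = −r cosθ − r²(cos2θ)/√u − r⁴ sin²2θ/(4u^{3/2}),  u = L² − r² sin²θ = 0.0303703 m².
Substituting r = 0.0634 m, L = 0.1854 m, θ = 93.7°: d²x/dθ² = +0.026952 m.
a = ω²·d²x/dθ² = (105)²·(+0.026952) = +297.25 m/s²;  |a| = 297.25 m/s².

297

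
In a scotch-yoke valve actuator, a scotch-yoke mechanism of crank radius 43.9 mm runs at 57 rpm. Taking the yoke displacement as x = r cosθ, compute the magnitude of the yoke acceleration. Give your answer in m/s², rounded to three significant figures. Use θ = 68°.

0.586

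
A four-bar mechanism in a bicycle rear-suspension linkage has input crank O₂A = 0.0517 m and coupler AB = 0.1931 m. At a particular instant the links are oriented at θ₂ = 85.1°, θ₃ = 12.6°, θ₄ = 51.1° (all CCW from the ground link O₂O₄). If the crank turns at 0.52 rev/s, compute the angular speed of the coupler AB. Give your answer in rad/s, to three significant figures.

0.786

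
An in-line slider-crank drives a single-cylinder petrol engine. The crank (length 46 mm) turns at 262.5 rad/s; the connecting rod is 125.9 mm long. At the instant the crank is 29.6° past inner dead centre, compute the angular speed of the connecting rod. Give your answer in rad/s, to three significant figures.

84.8

ω = 262.5 rad/s
The rod makes angle φ with the slider axis where L sinφ = r sinθ; differentiating, L cosφ·φ̇ = r ω cosθ.
L cosφ = √(L² − r² sin²θ) = 0.12383 m.
|ω_rod| = r ω |cosθ| / √(L² − r² sin²θ) = 0.046·262.5·0.86949/0.12383 = 84.785 rad/s.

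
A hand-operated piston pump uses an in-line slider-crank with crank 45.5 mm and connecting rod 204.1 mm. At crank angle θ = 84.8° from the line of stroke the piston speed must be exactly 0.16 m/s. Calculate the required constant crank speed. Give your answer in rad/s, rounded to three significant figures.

For an in-line slider-crank, |v_piston| = rω|sinθ|·[1 + r cosθ/√(L² − r² sin²θ)].
With r = 0.0455 m, L = 0.2041 m, θ = 84.8°: the bracketed kinematic factor |dx/dθ| = 0.046252 m.
ω = v/|dx/dθ| = 0.16/0.046252 = 3.4593 rad/s.

3.46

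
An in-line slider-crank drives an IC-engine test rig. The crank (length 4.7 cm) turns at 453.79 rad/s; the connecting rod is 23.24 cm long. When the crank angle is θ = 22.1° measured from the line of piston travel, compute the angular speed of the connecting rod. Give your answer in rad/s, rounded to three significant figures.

85.3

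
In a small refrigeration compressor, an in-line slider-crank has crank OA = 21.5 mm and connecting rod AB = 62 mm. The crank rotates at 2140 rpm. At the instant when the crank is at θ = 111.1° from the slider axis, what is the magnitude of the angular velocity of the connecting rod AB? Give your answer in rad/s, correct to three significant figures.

29.6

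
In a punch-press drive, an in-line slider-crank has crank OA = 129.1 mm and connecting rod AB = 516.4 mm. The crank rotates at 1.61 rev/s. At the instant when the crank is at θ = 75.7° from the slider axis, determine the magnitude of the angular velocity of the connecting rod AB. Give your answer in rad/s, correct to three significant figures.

ω = 10.12 rad/s (converted from 1.61 rev/s).
The rod makes angle φ with the slider axis where L sinφ = r sinθ; differentiating, L cosφ·φ̇ = r ω cosθ.
L cosφ = √(L² − r² sin²θ) = 0.50102 m.
|ω_rod| = r ω |cosθ| / √(L² − r² sin²θ) = 0.1291·10.12·0.24700/0.50102 = 0.64383 rad/s.

0.644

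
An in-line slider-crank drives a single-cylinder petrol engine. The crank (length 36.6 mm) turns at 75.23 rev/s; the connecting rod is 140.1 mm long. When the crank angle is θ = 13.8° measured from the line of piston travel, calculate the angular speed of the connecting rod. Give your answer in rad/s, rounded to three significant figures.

ω = 472.7 rad/s (converted from 75.23 rev/s).
The rod makes angle φ with the slider axis where L sinφ = r sinθ; differentiating, L cosφ·φ̇ = r ω cosθ.
L cosφ = √(L² − r² sin²θ) = 0.13983 m.
|ω_rod| = r ω |cosθ| / √(L² − r² sin²θ) = 0.0366·472.7·0.97113/0.13983 = 120.15 rad/s.

120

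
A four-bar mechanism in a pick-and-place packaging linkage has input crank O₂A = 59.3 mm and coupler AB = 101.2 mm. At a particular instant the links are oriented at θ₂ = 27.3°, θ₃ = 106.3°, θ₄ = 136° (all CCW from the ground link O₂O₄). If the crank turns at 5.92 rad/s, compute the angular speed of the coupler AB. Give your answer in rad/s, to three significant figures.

6.63

ω₂ = 5.92 rad/s
Differentiating the loop-closure r₂e^{iθ₂}+r₃e^{iθ₃}=r₁+r₄e^{iθ₄} gives r₂ω₂e^{iθ₂}+r₃ω₃e^{iθ₃}=r₄ω₄e^{iθ₄}.
Eliminating the other unknown: ω₃ = r₂ω₂ sin(θ₄−θ₂) / [r₃ sin(θ₃−θ₄)].
Numerator sine = +0.94721; denominator sine = -0.49546.
Result = 0.0593·5.92·(+0.94721) / (0.1012·(-0.49546)) = -6.6319 rad/s; magnitude 6.6319 rad/s.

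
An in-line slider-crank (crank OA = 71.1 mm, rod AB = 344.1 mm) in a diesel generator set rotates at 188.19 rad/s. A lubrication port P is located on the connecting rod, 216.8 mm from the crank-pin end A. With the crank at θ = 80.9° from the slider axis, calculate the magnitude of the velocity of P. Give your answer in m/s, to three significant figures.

ω = 188.2 rad/s.  Crank-pin speed |V_A| = rω = 13.38 m/s, perpendicular to OA.
Rod angle: sinφ = −(r/L) sinθ ⇒ φ = -11.772°; ω_rod = −rω cosθ/√(L²−r²sin²θ) = -6.2821 rad/s.
V_P = V_A + ω_rod × AP, with AP = 0.2168 m along the rod.
Components: V_Px = −rω sinθ − a·ω_rod·sinφ = -13.49 m/s;  V_Py = rω cosθ + a·ω_rod·cosφ = +0.78289 m/s.
|V_P| = √(V_Px² + V_Py²) = 13.512 m/s.

13.5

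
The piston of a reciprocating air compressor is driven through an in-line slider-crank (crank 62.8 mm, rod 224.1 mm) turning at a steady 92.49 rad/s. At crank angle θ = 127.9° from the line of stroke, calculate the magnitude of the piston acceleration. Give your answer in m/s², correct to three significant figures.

ω = 92.49 rad/s
x(θ) = r cosθ + √(L² − r² sin²θ); with ω constant, a = ω²·d²x/dθ².
d²x/dθ² = −r cosθ − r²(cos2θ)/√u − r⁴ sin²2θ/(4u^{3/2}),  u = L² − r² sin²θ = 0.0477652 m².
Substituting r = 0.0628 m, L = 0.2241 m, θ = 127.9°: d²x/dθ² = +0.042654 m.
a = ω²·d²x/dθ² = (92.49)²·(+0.042654) = +364.88 m/s²;  |a| = 364.88 m/s².

365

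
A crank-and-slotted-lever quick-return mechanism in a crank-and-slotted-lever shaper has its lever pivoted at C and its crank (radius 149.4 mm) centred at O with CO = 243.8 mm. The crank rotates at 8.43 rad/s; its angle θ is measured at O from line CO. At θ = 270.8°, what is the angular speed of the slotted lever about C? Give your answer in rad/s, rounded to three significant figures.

2.32

ω = 8.43 rad/s
Crank pin A relative to C: A = (d + r cosθ, r sinθ); lever angle φ = atan2(r sinθ, d + r cosθ).
Differentiating tanφ: φ̇ = rω(d cosθ + r)/(d² + r² + 2dr cosθ).
d² + r² + 2dr cosθ = |CA|² = 0.0827759 m²;  d cosθ + r = +0.1528 m.
|ω_lever| = |0.1494·8.43·+0.1528| / 0.0827759 = 2.3249 rad/s.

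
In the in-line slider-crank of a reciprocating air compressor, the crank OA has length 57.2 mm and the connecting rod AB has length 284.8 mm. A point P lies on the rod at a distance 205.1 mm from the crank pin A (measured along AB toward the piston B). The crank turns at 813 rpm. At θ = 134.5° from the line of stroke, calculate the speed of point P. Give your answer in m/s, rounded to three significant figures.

ω = 85.14 rad/s.  Crank-pin speed |V_A| = rω = 4.8698 m/s, perpendicular to OA.
Rod angle: sinφ = −(r/L) sinθ ⇒ φ = -8.236°; ω_rod = −rω cosθ/√(L²−r²sin²θ) = +12.11 rad/s.
V_P = V_A + ω_rod × AP, with AP = 0.2051 m along the rod.
Components: V_Px = −rω sinθ − a·ω_rod·sinφ = -3.1176 m/s;  V_Py = rω cosθ + a·ω_rod·cosφ = -0.9552 m/s.
|V_P| = √(V_Px² + V_Py²) = 3.2607 m/s.

3.26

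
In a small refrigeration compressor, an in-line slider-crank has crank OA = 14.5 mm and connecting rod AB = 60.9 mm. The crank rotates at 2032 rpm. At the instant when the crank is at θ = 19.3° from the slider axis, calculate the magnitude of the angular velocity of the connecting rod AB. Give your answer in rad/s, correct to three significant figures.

48.0

ω = 212.8 rad/s (converted from 2032 rpm).
The rod makes angle φ with the slider axis where L sinφ = r sinθ; differentiating, L cosφ·φ̇ = r ω cosθ.
L cosφ = √(L² − r² sin²θ) = 0.060711 m.
|ω_rod| = r ω |cosθ| / √(L² − r² sin²θ) = 0.0145·212.8·0.94380/0.060711 = 47.966 rad/s.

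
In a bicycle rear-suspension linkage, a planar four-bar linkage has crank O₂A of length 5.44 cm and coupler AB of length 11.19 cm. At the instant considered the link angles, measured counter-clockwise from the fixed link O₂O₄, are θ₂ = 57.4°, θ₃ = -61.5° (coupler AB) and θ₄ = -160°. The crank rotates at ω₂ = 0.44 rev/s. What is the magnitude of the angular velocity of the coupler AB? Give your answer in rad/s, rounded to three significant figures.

ω₂ = 2.765 rad/s (from 0.44 rev/s).
Differentiating the loop-closure r₂e^{iθ₂}+r₃e^{iθ₃}=r₁+r₄e^{iθ₄} gives r₂ω₂e^{iθ₂}+r₃ω₃e^{iθ₃}=r₄ω₄e^{iθ₄}.
Eliminating the other unknown: ω₃ = r₂ω₂ sin(θ₄−θ₂) / [r₃ sin(θ₃−θ₄)].
Numerator sine = +0.60738; denominator sine = +0.98902.
Result = 0.0544·2.765·(+0.60738) / (0.1119·(+0.98902)) = +0.82538 rad/s; magnitude 0.82538 rad/s.

0.825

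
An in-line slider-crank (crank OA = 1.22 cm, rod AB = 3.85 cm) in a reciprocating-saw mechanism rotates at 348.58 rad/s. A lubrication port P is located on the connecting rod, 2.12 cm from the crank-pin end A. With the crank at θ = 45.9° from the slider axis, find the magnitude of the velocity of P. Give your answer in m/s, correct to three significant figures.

3.68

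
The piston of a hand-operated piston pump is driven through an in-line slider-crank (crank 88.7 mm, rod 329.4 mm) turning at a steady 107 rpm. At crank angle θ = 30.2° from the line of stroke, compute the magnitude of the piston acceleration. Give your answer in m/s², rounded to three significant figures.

ω = 2π·107/60 = 11.21 rad/s
x(θ) = r cosθ + √(L² − r² sin²θ); with ω constant, a = ω²·d²x/dθ².
d²x/dθ² = −r cosθ − r²(cos2θ)/√u − r⁴ sin²2θ/(4u^{3/2}),  u = L² − r² sin²θ = 0.106514 m².
Substituting r = 0.0887 m, L = 0.3294 m, θ = 30.2°: d²x/dθ² = -0.088905 m.
a = ω²·d²x/dθ² = (11.21)²·(-0.088905) = -11.162 m/s²;  |a| = 11.162 m/s².

11.2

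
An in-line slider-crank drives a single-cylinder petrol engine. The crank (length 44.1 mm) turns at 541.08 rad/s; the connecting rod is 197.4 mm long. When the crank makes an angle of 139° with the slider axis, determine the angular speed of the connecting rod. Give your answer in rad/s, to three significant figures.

ω = 541.1 rad/s
The rod makes angle φ with the slider axis where L sinφ = r sinθ; differentiating, L cosφ·φ̇ = r ω cosθ.
L cosφ = √(L² − r² sin²θ) = 0.19527 m.
|ω_rod| = r ω |cosθ| / √(L² − r² sin²θ) = 0.0441·541.1·0.75471/0.19527 = 92.225 rad/s.

92.2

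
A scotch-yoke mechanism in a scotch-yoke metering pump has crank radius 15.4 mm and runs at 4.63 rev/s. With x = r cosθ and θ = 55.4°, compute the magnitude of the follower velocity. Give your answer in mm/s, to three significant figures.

ω = 29.09 rad/s (from 4.63 rev/s).
x = r cosθ ⇒ ẋ = −rω sinθ.
|v| = rω|sinθ| = 0.0154·29.09·|sin 55.4°| = 0.36877 m/s = 368.77 mm/s.

369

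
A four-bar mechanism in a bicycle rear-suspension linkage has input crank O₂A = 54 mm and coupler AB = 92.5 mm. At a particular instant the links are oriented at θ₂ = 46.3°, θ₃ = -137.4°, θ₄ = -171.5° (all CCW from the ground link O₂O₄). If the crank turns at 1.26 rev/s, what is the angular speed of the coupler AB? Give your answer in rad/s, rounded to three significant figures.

5.05

ω₂ = 7.917 rad/s (from 1.26 rev/s).
Differentiating the loop-closure r₂e^{iθ₂}+r₃e^{iθ₃}=r₁+r₄e^{iθ₄} gives r₂ω₂e^{iθ₂}+r₃ω₃e^{iθ₃}=r₄ω₄e^{iθ₄}.
Eliminating the other unknown: ω₃ = r₂ω₂ sin(θ₄−θ₂) / [r₃ sin(θ₃−θ₄)].
Numerator sine = +0.61291; denominator sine = +0.56064.
Result = 0.054·7.917·(+0.61291) / (0.0925·(+0.56064)) = +5.0526 rad/s; magnitude 5.0526 rad/s.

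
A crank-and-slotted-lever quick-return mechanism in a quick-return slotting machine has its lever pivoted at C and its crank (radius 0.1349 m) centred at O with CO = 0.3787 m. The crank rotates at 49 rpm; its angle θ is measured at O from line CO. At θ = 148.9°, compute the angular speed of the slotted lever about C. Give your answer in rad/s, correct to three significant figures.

ω = 5.131 rad/s (from 49 rpm).
Crank pin A relative to C: A = (d + r cosθ, r sinθ); lever angle φ = atan2(r sinθ, d + r cosθ).
Differentiating tanφ: φ̇ = rω(d cosθ + r)/(d² + r² + 2dr cosθ).
d² + r² + 2dr cosθ = |CA|² = 0.0741241 m²;  d cosθ + r = -0.18937 m.
|ω_lever| = |0.1349·5.131·-0.18937| / 0.0741241 = 1.7684 rad/s.

1.77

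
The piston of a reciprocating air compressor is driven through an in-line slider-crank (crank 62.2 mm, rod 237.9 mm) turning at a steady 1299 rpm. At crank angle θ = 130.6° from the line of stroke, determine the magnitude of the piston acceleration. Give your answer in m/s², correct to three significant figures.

ω = 2π·1299/60 = 136 rad/s
x(θ) = r cosθ + √(L² − r² sin²θ); with ω constant, a = ω²·d²x/dθ².
d²x/dθ² = −r cosθ − r²(cos2θ)/√u − r⁴ sin²2θ/(4u^{3/2}),  u = L² − r² sin²θ = 0.0543661 m².
Substituting r = 0.0622 m, L = 0.2379 m, θ = 130.6°: d²x/dθ² = +0.042728 m.
a = ω²·d²x/dθ² = (136)²·(+0.042728) = +790.66 m/s²;  |a| = 790.66 m/s².

791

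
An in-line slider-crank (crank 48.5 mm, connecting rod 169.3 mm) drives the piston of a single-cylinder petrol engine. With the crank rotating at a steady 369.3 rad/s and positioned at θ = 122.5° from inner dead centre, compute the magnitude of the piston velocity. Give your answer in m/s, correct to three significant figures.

12.7

ω = 369.3 rad/s
For an in-line slider-crank, x = r cosθ + √(L² − r² sin²θ), so v = −rω sinθ·[1 + r cosθ/√(L² − r² sin²θ)].
With r = 0.0485 m, L = 0.1693 m, θ = 122.5°: √(L² − r² sin²θ) = 0.16428 m.
v = −0.0485·369.3·0.84339·[1 + 0.0485·-0.53730/0.16428] = -12.71 m/s.
|v| = 12.71 m/s.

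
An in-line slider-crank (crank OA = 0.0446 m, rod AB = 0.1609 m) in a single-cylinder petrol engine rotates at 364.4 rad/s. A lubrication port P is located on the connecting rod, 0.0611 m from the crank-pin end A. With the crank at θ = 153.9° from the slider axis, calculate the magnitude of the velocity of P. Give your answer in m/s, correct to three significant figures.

ω = 364.4 rad/s.  Crank-pin speed |V_A| = rω = 16.252 m/s, perpendicular to OA.
Rod angle: sinφ = −(r/L) sinθ ⇒ φ = -7.004°; ω_rod = −rω cosθ/√(L²−r²sin²θ) = +91.39 rad/s.
V_P = V_A + ω_rod × AP, with AP = 0.0611 m along the rod.
Components: V_Px = −rω sinθ − a·ω_rod·sinφ = -6.4691 m/s;  V_Py = rω cosθ + a·ω_rod·cosφ = -9.0527 m/s.
|V_P| = √(V_Px² + V_Py²) = 11.127 m/s.

11.1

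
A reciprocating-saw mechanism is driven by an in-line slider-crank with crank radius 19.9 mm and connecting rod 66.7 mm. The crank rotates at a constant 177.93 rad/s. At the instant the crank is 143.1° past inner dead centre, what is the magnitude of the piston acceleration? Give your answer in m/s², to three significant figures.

ω = 177.9 rad/s
x(θ) = r cosθ + √(L² − r² sin²θ); with ω constant, a = ω²·d²x/dθ².
d²x/dθ² = −r cosθ − r²(cos2θ)/√u − r⁴ sin²2θ/(4u^{3/2}),  u = L² − r² sin²θ = 0.00430613 m².
Substituting r = 0.0199 m, L = 0.0667 m, θ = 143.1°: d²x/dθ² = +0.014102 m.
a = ω²·d²x/dθ² = (177.9)²·(+0.014102) = +446.46 m/s²;  |a| = 446.46 m/s².

446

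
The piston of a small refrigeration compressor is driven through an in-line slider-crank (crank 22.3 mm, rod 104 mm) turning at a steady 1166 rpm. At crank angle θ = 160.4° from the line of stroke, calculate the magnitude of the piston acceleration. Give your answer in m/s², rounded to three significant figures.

257

ω = 2π·1166/60 = 122.1 rad/s
x(θ) = r cosθ + √(L² − r² sin²θ); with ω constant, a = ω²·d²x/dθ².
d²x/dθ² = −r cosθ − r²(cos2θ)/√u − r⁴ sin²2θ/(4u^{3/2}),  u = L² − r² sin²θ = 0.01076 m².
Substituting r = 0.0223 m, L = 0.104 m, θ = 160.4°: d²x/dθ² = +0.017271 m.
a = ω²·d²x/dθ² = (122.1)²·(+0.017271) = +257.49 m/s²;  |a| = 257.49 m/s².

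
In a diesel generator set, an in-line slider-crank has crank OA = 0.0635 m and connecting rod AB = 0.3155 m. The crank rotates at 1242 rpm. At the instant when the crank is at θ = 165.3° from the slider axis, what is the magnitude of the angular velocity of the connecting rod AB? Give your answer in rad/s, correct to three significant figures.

ω = 130.1 rad/s (converted from 1242 rpm).
The rod makes angle φ with the slider axis where L sinφ = r sinθ; differentiating, L cosφ·φ̇ = r ω cosθ.
L cosφ = √(L² − r² sin²θ) = 0.31509 m.
|ω_rod| = r ω |cosθ| / √(L² − r² sin²θ) = 0.0635·130.1·0.96727/0.31509 = 25.354 rad/s.

25.4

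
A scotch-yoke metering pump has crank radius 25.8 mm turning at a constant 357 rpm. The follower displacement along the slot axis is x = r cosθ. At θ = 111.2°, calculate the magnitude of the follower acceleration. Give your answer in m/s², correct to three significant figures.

13.0

ω = 37.38 rad/s (from 357 rpm).
x = r cosθ ⇒ ẍ = −rω² cosθ (ω constant).
|a| = rω²|cosθ| = 0.0258·(37.38)²·|cos 111.2°| = 13.04 m/s².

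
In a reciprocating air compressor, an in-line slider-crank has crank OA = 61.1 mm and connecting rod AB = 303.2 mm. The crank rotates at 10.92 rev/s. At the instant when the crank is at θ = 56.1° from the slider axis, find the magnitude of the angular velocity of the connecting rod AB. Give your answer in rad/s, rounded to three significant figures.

7.82

ω = 68.61 rad/s (converted from 10.92 rev/s).
The rod makes angle φ with the slider axis where L sinφ = r sinθ; differentiating, L cosφ·φ̇ = r ω cosθ.
L cosφ = √(L² − r² sin²θ) = 0.29893 m.
|ω_rod| = r ω |cosθ| / √(L² − r² sin²θ) = 0.0611·68.61·0.55775/0.29893 = 7.8219 rad/s.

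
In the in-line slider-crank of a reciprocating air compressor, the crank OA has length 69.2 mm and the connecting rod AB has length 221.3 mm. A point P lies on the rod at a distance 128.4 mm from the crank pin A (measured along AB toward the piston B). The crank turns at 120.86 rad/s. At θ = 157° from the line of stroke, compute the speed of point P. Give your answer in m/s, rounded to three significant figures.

4.22

ω = 120.9 rad/s.  Crank-pin speed |V_A| = rω = 8.3635 m/s, perpendicular to OA.
Rod angle: sinφ = −(r/L) sinθ ⇒ φ = -7.018°; ω_rod = −rω cosθ/√(L²−r²sin²θ) = +35.051 rad/s.
V_P = V_A + ω_rod × AP, with AP = 0.1284 m along the rod.
Components: V_Px = −rω sinθ − a·ω_rod·sinφ = -2.718 m/s;  V_Py = rω cosθ + a·ω_rod·cosφ = -3.2318 m/s.
|V_P| = √(V_Px² + V_Py²) = 4.2228 m/s.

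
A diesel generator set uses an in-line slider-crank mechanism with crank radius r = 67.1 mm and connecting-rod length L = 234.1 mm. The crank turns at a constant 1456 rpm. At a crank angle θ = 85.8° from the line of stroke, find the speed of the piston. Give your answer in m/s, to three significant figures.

10.4

ω = 2π·1456/60 = 152.5 rad/s
For an in-line slider-crank, x = r cosθ + √(L² − r² sin²θ), so v = −rω sinθ·[1 + r cosθ/√(L² − r² sin²θ)].
With r = 0.0671 m, L = 0.2341 m, θ = 85.8°: √(L² − r² sin²θ) = 0.22433 m.
v = −0.0671·152.5·0.99731·[1 + 0.0671·0.07324/0.22433] = -10.427 m/s.
|v| = 10.427 m/s.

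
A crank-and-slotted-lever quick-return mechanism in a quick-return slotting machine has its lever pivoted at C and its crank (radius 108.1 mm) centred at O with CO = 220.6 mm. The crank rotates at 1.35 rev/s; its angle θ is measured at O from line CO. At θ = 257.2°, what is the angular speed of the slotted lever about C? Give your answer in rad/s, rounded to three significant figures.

1.09

ω = 8.482 rad/s (from 1.35 rev/s).
Crank pin A relative to C: A = (d + r cosθ, r sinθ); lever angle φ = atan2(r sinθ, d + r cosθ).
Differentiating tanφ: φ̇ = rω(d cosθ + r)/(d² + r² + 2dr cosθ).
d² + r² + 2dr cosθ = |CA|² = 0.0497835 m²;  d cosθ + r = +0.059226 m.
|ω_lever| = |0.1081·8.482·+0.059226| / 0.0497835 = 1.0909 rad/s.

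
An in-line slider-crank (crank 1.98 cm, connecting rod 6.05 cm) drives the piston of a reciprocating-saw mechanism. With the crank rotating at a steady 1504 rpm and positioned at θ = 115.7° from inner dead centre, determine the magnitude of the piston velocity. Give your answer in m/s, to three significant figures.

ω = 2π·1504/60 = 157.5 rad/s
For an in-line slider-crank, x = r cosθ + √(L² − r² sin²θ), so v = −rω sinθ·[1 + r cosθ/√(L² − r² sin²θ)].
With r = 0.0198 m, L = 0.0605 m, θ = 115.7°: √(L² − r² sin²θ) = 0.057809 m.
v = −0.0198·157.5·0.90108·[1 + 0.0198·-0.43366/0.057809] = -2.3926 m/s.
|v| = 2.3926 m/s.

2.39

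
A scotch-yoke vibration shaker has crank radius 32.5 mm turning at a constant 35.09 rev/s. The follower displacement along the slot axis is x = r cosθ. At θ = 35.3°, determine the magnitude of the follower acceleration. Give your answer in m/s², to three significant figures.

1290

ω = 220.5 rad/s (from 35.09 rev/s).
x = r cosθ ⇒ ẍ = −rω² cosθ (ω constant).
|a| = rω²|cosθ| = 0.0325·(220.5)²·|cos 35.3°| = 1289.4 m/s².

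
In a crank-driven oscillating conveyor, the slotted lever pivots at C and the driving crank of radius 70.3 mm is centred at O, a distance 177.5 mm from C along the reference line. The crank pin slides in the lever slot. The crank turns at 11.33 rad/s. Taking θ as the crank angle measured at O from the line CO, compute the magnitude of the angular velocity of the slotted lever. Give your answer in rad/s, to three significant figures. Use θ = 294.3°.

ω = 11.33 rad/s
Crank pin A relative to C: A = (d + r cosθ, r sinθ); lever angle φ = atan2(r sinθ, d + r cosθ).
Differentiating tanφ: φ̇ = rω(d cosθ + r)/(d² + r² + 2dr cosθ).
d² + r² + 2dr cosθ = |CA|² = 0.0467183 m²;  d cosθ + r = +0.14334 m.
|ω_lever| = |0.0703·11.33·+0.14334| / 0.0467183 = 2.4439 rad/s.

2.44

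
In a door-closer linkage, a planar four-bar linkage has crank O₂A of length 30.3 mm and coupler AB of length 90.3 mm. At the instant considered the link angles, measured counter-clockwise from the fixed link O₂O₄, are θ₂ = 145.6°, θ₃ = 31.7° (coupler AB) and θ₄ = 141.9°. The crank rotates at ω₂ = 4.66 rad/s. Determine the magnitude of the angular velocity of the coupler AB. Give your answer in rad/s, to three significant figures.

0.108

ω₂ = 4.66 rad/s
Differentiating the loop-closure r₂e^{iθ₂}+r₃e^{iθ₃}=r₁+r₄e^{iθ₄} gives r₂ω₂e^{iθ₂}+r₃ω₃e^{iθ₃}=r₄ω₄e^{iθ₄}.
Eliminating the other unknown: ω₃ = r₂ω₂ sin(θ₄−θ₂) / [r₃ sin(θ₃−θ₄)].
Numerator sine = -0.06453; denominator sine = -0.93849.
Result = 0.0303·4.66·(-0.06453) / (0.0903·(-0.93849)) = +0.10752 rad/s; magnitude 0.10752 rad/s.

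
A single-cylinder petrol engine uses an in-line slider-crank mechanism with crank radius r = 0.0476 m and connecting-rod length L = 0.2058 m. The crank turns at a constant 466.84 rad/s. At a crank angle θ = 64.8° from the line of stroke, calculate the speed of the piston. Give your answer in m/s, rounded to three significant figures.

22.1

ω = 466.8 rad/s
For an in-line slider-crank, x = r cosθ + √(L² − r² sin²θ), so v = −rω sinθ·[1 + r cosθ/√(L² − r² sin²θ)].
With r = 0.0476 m, L = 0.2058 m, θ = 64.8°: √(L² − r² sin²θ) = 0.20124 m.
v = −0.0476·466.8·0.90483·[1 + 0.0476·0.42578/0.20124] = -22.132 m/s.
|v| = 22.132 m/s.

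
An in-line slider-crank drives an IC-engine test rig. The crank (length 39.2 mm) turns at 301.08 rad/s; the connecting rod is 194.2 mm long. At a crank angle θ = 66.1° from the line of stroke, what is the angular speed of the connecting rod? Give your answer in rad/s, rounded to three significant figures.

ω = 301.1 rad/s
The rod makes angle φ with the slider axis where L sinφ = r sinθ; differentiating, L cosφ·φ̇ = r ω cosθ.
L cosφ = √(L² − r² sin²θ) = 0.19086 m.
|ω_rod| = r ω |cosθ| / √(L² − r² sin²θ) = 0.0392·301.1·0.40514/0.19086 = 25.052 rad/s.

25.1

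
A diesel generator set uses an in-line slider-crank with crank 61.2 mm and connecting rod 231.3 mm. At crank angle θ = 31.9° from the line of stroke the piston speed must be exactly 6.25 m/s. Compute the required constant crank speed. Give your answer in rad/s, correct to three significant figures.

For an in-line slider-crank, |v_piston| = rω|sinθ|·[1 + r cosθ/√(L² − r² sin²θ)].
With r = 0.0612 m, L = 0.2313 m, θ = 31.9°: the bracketed kinematic factor |dx/dθ| = 0.039677 m.
ω = v/|dx/dθ| = 6.25/0.039677 = 157.52 rad/s.

158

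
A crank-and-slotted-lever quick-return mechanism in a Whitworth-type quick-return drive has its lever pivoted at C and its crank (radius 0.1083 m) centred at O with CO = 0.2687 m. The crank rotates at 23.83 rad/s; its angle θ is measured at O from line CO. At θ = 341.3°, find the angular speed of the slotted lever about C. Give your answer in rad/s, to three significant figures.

ω = 23.83 rad/s
Crank pin A relative to C: A = (d + r cosθ, r sinθ); lever angle φ = atan2(r sinθ, d + r cosθ).
Differentiating tanφ: φ̇ = rω(d cosθ + r)/(d² + r² + 2dr cosθ).
d² + r² + 2dr cosθ = |CA|² = 0.139057 m²;  d cosθ + r = +0.36282 m.
|ω_lever| = |0.1083·23.83·+0.36282| / 0.139057 = 6.7336 rad/s.

6.73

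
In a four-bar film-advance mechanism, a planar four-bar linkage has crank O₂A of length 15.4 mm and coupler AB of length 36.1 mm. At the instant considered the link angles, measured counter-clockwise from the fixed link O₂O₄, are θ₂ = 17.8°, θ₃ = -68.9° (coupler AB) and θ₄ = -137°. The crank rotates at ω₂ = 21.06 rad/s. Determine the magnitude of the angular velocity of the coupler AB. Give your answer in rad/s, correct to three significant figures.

4.12

ω₂ = 21.06 rad/s
Differentiating the loop-closure r₂e^{iθ₂}+r₃e^{iθ₃}=r₁+r₄e^{iθ₄} gives r₂ω₂e^{iθ₂}+r₃ω₃e^{iθ₃}=r₄ω₄e^{iθ₄}.
Eliminating the other unknown: ω₃ = r₂ω₂ sin(θ₄−θ₂) / [r₃ sin(θ₃−θ₄)].
Numerator sine = -0.42578; denominator sine = +0.92784.
Result = 0.0154·21.06·(-0.42578) / (0.0361·(+0.92784)) = -4.1227 rad/s; magnitude 4.1227 rad/s.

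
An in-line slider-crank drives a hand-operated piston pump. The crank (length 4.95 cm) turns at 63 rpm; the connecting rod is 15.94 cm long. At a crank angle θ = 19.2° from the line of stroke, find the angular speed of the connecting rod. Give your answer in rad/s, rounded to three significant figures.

1.94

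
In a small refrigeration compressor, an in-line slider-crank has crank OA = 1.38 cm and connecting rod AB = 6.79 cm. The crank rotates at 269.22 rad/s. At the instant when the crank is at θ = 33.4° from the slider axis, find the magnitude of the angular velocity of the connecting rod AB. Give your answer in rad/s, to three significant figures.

ω = 269.2 rad/s
The rod makes angle φ with the slider axis where L sinφ = r sinθ; differentiating, L cosφ·φ̇ = r ω cosθ.
L cosφ = √(L² − r² sin²θ) = 0.067474 m.
|ω_rod| = r ω |cosθ| / √(L² − r² sin²θ) = 0.0138·269.2·0.83485/0.067474 = 45.968 rad/s.

46.0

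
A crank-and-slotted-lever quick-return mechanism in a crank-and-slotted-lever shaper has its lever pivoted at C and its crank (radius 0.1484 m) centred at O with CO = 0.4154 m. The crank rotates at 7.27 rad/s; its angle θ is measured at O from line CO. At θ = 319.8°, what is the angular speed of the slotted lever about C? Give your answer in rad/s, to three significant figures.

1.74

ω = 7.27 rad/s
Crank pin A relative to C: A = (d + r cosθ, r sinθ); lever angle φ = atan2(r sinθ, d + r cosθ).
Differentiating tanφ: φ̇ = rω(d cosθ + r)/(d² + r² + 2dr cosθ).
d² + r² + 2dr cosθ = |CA|² = 0.288749 m²;  d cosθ + r = +0.46568 m.
|ω_lever| = |0.1484·7.27·+0.46568| / 0.288749 = 1.7399 rad/s.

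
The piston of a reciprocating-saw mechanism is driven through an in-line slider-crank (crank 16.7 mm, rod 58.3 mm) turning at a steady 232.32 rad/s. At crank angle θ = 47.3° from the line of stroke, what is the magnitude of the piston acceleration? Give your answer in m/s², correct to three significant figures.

ω = 232.3 rad/s
x(θ) = r cosθ + √(L² − r² sin²θ); with ω constant, a = ω²·d²x/dθ².
d²x/dθ² = −r cosθ − r²(cos2θ)/√u − r⁴ sin²2θ/(4u^{3/2}),  u = L² − r² sin²θ = 0.00324826 m².
Substituting r = 0.0167 m, L = 0.0583 m, θ = 47.3°: d²x/dθ² = -0.011037 m.
a = ω²·d²x/dθ² = (232.3)²·(-0.011037) = -595.71 m/s²;  |a| = 595.71 m/s².

596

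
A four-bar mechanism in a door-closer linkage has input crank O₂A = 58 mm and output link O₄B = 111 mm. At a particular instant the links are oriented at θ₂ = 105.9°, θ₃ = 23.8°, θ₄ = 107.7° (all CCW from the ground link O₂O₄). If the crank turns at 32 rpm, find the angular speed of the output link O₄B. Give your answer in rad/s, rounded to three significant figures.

ω₂ = 3.351 rad/s (from 32 rpm).
Differentiating the loop-closure r₂e^{iθ₂}+r₃e^{iθ₃}=r₁+r₄e^{iθ₄} gives r₂ω₂e^{iθ₂}+r₃ω₃e^{iθ₃}=r₄ω₄e^{iθ₄}.
Eliminating the other unknown: ω₄ = r₂ω₂ sin(θ₂−θ₃) / [r₄ sin(θ₄−θ₃)].
Numerator sine = +0.99051; denominator sine = +0.99434.
Result = 0.058·3.351·(+0.99051) / (0.111·(+0.99434)) = +1.7442 rad/s; magnitude 1.7442 rad/s.

1.74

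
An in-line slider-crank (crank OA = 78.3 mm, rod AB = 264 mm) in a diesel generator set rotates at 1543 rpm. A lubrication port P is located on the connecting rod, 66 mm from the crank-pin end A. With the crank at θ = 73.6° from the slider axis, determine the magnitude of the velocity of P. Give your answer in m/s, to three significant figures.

12.7

ω = 161.6 rad/s.  Crank-pin speed |V_A| = rω = 12.652 m/s, perpendicular to OA.
Rod angle: sinφ = −(r/L) sinθ ⇒ φ = -16.530°; ω_rod = −rω cosθ/√(L²−r²sin²θ) = -14.114 rad/s.
V_P = V_A + ω_rod × AP, with AP = 0.066 m along the rod.
Components: V_Px = −rω sinθ − a·ω_rod·sinφ = -12.402 m/s;  V_Py = rω cosθ + a·ω_rod·cosφ = +2.6791 m/s.
|V_P| = √(V_Px² + V_Py²) = 12.688 m/s.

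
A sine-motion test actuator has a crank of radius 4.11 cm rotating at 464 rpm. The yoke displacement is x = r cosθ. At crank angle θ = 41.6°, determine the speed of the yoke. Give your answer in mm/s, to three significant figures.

ω = 48.59 rad/s (from 464 rpm).
x = r cosθ ⇒ ẋ = −rω sinθ.
|v| = rω|sinθ| = 0.0411·48.59·|sin 41.6°| = 1.3259 m/s = 1325.9 mm/s.

1330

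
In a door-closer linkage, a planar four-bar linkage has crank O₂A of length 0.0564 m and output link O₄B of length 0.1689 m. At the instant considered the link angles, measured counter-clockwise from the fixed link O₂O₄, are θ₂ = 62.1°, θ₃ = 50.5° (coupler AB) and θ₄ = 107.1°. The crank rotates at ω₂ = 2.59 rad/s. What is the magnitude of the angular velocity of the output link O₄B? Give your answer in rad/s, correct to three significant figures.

0.208

ω₂ = 2.59 rad/s
Differentiating the loop-closure r₂e^{iθ₂}+r₃e^{iθ₃}=r₁+r₄e^{iθ₄} gives r₂ω₂e^{iθ₂}+r₃ω₃e^{iθ₃}=r₄ω₄e^{iθ₄}.
Eliminating the other unknown: ω₄ = r₂ω₂ sin(θ₂−θ₃) / [r₄ sin(θ₄−θ₃)].
Numerator sine = +0.20108; denominator sine = +0.83485.
Result = 0.0564·2.59·(+0.20108) / (0.1689·(+0.83485)) = +0.20831 rad/s; magnitude 0.20831 rad/s.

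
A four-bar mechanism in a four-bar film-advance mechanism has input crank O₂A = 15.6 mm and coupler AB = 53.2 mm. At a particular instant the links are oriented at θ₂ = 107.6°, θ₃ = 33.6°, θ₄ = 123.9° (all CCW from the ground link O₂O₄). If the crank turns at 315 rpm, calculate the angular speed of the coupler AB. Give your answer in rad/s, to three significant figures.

2.71

ω₂ = 32.99 rad/s (from 315 rpm).
Differentiating the loop-closure r₂e^{iθ₂}+r₃e^{iθ₃}=r₁+r₄e^{iθ₄} gives r₂ω₂e^{iθ₂}+r₃ω₃e^{iθ₃}=r₄ω₄e^{iθ₄}.
Eliminating the other unknown: ω₃ = r₂ω₂ sin(θ₄−θ₂) / [r₃ sin(θ₃−θ₄)].
Numerator sine = +0.28067; denominator sine = -0.99999.
Result = 0.0156·32.99·(+0.28067) / (0.0532·(-0.99999)) = -2.7149 rad/s; magnitude 2.7149 rad/s.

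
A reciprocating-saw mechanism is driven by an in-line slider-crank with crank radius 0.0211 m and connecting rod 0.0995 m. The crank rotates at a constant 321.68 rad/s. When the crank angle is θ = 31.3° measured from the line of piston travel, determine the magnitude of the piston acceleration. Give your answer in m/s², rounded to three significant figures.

ω = 321.7 rad/s
x(θ) = r cosθ + √(L² − r² sin²θ); with ω constant, a = ω²·d²x/dθ².
d²x/dθ² = −r cosθ − r²(cos2θ)/√u − r⁴ sin²2θ/(4u^{3/2}),  u = L² − r² sin²θ = 0.00978009 m².
Substituting r = 0.0211 m, L = 0.0995 m, θ = 31.3°: d²x/dθ² = -0.020141 m.
a = ω²·d²x/dθ² = (321.7)²·(-0.020141) = -2084.2 m/s²;  |a| = 2084.2 m/s².

2080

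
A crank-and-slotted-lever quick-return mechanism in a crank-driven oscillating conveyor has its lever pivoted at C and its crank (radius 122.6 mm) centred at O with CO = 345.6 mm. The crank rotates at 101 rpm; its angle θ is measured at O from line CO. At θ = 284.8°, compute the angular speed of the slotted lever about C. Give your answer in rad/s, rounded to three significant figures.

1.75

ω = 10.58 rad/s (from 101 rpm).
Crank pin A relative to C: A = (d + r cosθ, r sinθ); lever angle φ = atan2(r sinθ, d + r cosθ).
Differentiating tanφ: φ̇ = rω(d cosθ + r)/(d² + r² + 2dr cosθ).
d² + r² + 2dr cosθ = |CA|² = 0.156117 m²;  d cosθ + r = +0.21088 m.
|ω_lever| = |0.1226·10.58·+0.21088| / 0.156117 = 1.7516 rad/s.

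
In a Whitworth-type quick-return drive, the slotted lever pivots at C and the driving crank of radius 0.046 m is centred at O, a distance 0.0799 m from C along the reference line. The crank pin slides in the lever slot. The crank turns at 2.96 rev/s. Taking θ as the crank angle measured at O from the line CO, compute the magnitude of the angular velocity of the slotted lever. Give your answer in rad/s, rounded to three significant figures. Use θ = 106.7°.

ω = 18.6 rad/s (from 2.96 rev/s).
Crank pin A relative to C: A = (d + r cosθ, r sinθ); lever angle φ = atan2(r sinθ, d + r cosθ).
Differentiating tanφ: φ̇ = rω(d cosθ + r)/(d² + r² + 2dr cosθ).
d² + r² + 2dr cosθ = |CA|² = 0.00638768 m²;  d cosθ + r = +0.02304 m.
|ω_lever| = |0.046·18.6·+0.02304| / 0.00638768 = 3.0858 rad/s.

3.09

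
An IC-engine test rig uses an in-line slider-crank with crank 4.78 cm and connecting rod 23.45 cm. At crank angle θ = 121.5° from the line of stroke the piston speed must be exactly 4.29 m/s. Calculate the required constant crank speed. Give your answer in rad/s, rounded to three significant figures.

For an in-line slider-crank, |v_piston| = rω|sinθ|·[1 + r cosθ/√(L² − r² sin²θ)].
With r = 0.0478 m, L = 0.2345 m, θ = 121.5°: the bracketed kinematic factor |dx/dθ| = 0.036348 m.
ω = v/|dx/dθ| = 4.29/0.036348 = 118.02 rad/s.

118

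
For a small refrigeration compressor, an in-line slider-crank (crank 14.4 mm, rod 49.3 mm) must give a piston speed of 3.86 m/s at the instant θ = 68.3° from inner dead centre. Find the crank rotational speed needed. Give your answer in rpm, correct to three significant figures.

2480

For an in-line slider-crank, |v_piston| = rω|sinθ|·[1 + r cosθ/√(L² − r² sin²θ)].
With r = 0.0144 m, L = 0.0493 m, θ = 68.3°: the bracketed kinematic factor |dx/dθ| = 0.014881 m.
ω = v/|dx/dθ| = 3.86/0.014881 = 259.39 rad/s.
N = 60ω/(2π) = 2477 rpm.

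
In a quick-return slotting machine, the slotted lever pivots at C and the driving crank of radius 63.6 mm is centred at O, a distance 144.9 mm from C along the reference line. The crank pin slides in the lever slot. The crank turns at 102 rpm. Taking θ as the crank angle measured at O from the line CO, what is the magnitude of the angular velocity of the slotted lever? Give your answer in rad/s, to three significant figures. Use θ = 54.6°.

2.81

ω = 10.68 rad/s (from 102 rpm).
Crank pin A relative to C: A = (d + r cosθ, r sinθ); lever angle φ = atan2(r sinθ, d + r cosθ).
Differentiating tanφ: φ̇ = rω(d cosθ + r)/(d² + r² + 2dr cosθ).
d² + r² + 2dr cosθ = |CA|² = 0.0357179 m²;  d cosθ + r = +0.14754 m.
|ω_lever| = |0.0636·10.68·+0.14754| / 0.0357179 = 2.8061 rad/s.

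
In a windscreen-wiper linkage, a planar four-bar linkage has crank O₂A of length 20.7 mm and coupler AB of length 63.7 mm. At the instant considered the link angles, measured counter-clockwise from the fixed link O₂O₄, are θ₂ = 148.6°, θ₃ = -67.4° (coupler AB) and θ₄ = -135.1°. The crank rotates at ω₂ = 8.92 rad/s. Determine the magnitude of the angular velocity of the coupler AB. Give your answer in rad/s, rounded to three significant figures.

3.04

ω₂ = 8.92 rad/s
Differentiating the loop-closure r₂e^{iθ₂}+r₃e^{iθ₃}=r₁+r₄e^{iθ₄} gives r₂ω₂e^{iθ₂}+r₃ω₃e^{iθ₃}=r₄ω₄e^{iθ₄}.
Eliminating the other unknown: ω₃ = r₂ω₂ sin(θ₄−θ₂) / [r₃ sin(θ₃−θ₄)].
Numerator sine = +0.97155; denominator sine = +0.92521.
Result = 0.0207·8.92·(+0.97155) / (0.0637·(+0.92521)) = +3.0438 rad/s; magnitude 3.0438 rad/s.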